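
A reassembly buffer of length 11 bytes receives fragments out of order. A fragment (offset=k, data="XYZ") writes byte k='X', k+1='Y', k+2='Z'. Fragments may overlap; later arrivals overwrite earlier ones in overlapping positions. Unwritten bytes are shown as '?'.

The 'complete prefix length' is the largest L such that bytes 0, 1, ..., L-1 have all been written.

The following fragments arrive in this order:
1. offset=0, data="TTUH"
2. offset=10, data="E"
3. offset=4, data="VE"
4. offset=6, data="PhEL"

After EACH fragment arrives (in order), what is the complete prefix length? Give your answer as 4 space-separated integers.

Answer: 4 4 6 11

Derivation:
Fragment 1: offset=0 data="TTUH" -> buffer=TTUH??????? -> prefix_len=4
Fragment 2: offset=10 data="E" -> buffer=TTUH??????E -> prefix_len=4
Fragment 3: offset=4 data="VE" -> buffer=TTUHVE????E -> prefix_len=6
Fragment 4: offset=6 data="PhEL" -> buffer=TTUHVEPhELE -> prefix_len=11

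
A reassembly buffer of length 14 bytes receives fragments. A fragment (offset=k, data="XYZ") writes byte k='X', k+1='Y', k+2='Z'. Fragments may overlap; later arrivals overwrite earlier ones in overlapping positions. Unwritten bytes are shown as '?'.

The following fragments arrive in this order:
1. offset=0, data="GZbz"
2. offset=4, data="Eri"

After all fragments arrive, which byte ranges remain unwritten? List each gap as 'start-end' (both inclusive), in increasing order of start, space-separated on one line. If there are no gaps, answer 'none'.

Fragment 1: offset=0 len=4
Fragment 2: offset=4 len=3
Gaps: 7-13

Answer: 7-13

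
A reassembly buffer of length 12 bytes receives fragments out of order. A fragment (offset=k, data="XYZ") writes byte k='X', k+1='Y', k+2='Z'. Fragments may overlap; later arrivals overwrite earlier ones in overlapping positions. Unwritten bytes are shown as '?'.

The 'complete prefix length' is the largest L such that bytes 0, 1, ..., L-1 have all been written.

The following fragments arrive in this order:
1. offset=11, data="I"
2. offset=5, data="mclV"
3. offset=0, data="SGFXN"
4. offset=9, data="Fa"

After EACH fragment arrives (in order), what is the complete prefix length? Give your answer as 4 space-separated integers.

Answer: 0 0 9 12

Derivation:
Fragment 1: offset=11 data="I" -> buffer=???????????I -> prefix_len=0
Fragment 2: offset=5 data="mclV" -> buffer=?????mclV??I -> prefix_len=0
Fragment 3: offset=0 data="SGFXN" -> buffer=SGFXNmclV??I -> prefix_len=9
Fragment 4: offset=9 data="Fa" -> buffer=SGFXNmclVFaI -> prefix_len=12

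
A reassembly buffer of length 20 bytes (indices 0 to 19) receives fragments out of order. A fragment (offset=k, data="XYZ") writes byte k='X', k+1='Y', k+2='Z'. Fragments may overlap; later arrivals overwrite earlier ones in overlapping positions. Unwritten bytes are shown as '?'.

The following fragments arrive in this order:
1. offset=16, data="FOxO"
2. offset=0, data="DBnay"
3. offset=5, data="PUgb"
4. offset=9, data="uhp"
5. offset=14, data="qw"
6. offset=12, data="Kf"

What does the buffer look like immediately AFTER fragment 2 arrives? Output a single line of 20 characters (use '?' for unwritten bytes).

Fragment 1: offset=16 data="FOxO" -> buffer=????????????????FOxO
Fragment 2: offset=0 data="DBnay" -> buffer=DBnay???????????FOxO

Answer: DBnay???????????FOxO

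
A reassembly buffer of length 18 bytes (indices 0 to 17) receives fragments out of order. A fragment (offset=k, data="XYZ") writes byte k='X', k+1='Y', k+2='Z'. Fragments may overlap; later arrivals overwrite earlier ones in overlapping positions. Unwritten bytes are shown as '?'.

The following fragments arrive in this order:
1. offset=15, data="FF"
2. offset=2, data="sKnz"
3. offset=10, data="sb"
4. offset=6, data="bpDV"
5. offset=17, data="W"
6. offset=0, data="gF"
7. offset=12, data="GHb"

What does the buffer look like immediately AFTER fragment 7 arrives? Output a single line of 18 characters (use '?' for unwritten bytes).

Answer: gFsKnzbpDVsbGHbFFW

Derivation:
Fragment 1: offset=15 data="FF" -> buffer=???????????????FF?
Fragment 2: offset=2 data="sKnz" -> buffer=??sKnz?????????FF?
Fragment 3: offset=10 data="sb" -> buffer=??sKnz????sb???FF?
Fragment 4: offset=6 data="bpDV" -> buffer=??sKnzbpDVsb???FF?
Fragment 5: offset=17 data="W" -> buffer=??sKnzbpDVsb???FFW
Fragment 6: offset=0 data="gF" -> buffer=gFsKnzbpDVsb???FFW
Fragment 7: offset=12 data="GHb" -> buffer=gFsKnzbpDVsbGHbFFW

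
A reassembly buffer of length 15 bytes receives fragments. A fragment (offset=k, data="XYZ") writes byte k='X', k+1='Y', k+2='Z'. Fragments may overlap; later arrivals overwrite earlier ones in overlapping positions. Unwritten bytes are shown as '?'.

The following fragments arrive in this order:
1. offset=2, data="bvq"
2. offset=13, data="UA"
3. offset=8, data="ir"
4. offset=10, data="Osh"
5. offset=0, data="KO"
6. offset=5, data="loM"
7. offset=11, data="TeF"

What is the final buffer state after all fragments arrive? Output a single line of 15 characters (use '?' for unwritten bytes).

Answer: KObvqloMirOTeFA

Derivation:
Fragment 1: offset=2 data="bvq" -> buffer=??bvq??????????
Fragment 2: offset=13 data="UA" -> buffer=??bvq????????UA
Fragment 3: offset=8 data="ir" -> buffer=??bvq???ir???UA
Fragment 4: offset=10 data="Osh" -> buffer=??bvq???irOshUA
Fragment 5: offset=0 data="KO" -> buffer=KObvq???irOshUA
Fragment 6: offset=5 data="loM" -> buffer=KObvqloMirOshUA
Fragment 7: offset=11 data="TeF" -> buffer=KObvqloMirOTeFA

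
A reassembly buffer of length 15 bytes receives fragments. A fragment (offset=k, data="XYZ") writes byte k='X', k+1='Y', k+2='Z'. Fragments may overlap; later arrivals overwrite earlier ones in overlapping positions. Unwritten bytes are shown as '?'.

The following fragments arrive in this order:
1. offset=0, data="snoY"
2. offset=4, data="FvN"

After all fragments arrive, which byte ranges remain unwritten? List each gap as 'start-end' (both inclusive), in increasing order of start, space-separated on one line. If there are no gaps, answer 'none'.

Fragment 1: offset=0 len=4
Fragment 2: offset=4 len=3
Gaps: 7-14

Answer: 7-14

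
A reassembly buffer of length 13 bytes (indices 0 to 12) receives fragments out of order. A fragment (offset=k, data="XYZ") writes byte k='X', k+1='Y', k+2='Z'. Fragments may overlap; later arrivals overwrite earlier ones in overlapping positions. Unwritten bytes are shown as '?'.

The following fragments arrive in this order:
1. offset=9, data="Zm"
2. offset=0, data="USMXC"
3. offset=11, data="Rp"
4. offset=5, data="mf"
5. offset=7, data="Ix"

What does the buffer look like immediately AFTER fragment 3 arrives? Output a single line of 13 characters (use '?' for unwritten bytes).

Answer: USMXC????ZmRp

Derivation:
Fragment 1: offset=9 data="Zm" -> buffer=?????????Zm??
Fragment 2: offset=0 data="USMXC" -> buffer=USMXC????Zm??
Fragment 3: offset=11 data="Rp" -> buffer=USMXC????ZmRp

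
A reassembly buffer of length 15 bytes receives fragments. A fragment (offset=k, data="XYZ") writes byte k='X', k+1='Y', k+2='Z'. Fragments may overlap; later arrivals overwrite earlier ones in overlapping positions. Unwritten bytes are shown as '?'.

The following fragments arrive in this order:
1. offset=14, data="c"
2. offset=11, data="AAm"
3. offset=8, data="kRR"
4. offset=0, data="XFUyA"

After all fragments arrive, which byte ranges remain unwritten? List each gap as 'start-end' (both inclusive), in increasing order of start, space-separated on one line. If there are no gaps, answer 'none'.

Fragment 1: offset=14 len=1
Fragment 2: offset=11 len=3
Fragment 3: offset=8 len=3
Fragment 4: offset=0 len=5
Gaps: 5-7

Answer: 5-7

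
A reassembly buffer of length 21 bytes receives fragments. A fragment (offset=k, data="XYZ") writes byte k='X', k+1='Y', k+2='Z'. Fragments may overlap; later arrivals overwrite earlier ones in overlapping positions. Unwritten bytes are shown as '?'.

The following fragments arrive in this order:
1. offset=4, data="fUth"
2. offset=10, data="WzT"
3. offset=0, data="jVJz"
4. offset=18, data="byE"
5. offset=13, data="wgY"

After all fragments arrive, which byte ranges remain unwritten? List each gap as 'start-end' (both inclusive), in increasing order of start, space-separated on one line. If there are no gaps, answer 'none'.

Fragment 1: offset=4 len=4
Fragment 2: offset=10 len=3
Fragment 3: offset=0 len=4
Fragment 4: offset=18 len=3
Fragment 5: offset=13 len=3
Gaps: 8-9 16-17

Answer: 8-9 16-17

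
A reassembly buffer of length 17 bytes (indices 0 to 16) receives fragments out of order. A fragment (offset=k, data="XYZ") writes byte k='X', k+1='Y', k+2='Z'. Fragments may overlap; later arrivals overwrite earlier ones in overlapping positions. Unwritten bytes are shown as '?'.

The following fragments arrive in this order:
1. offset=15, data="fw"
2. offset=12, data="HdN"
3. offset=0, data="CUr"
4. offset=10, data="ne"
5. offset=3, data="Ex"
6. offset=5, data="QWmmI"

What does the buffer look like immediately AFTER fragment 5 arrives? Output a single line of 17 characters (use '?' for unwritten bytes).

Fragment 1: offset=15 data="fw" -> buffer=???????????????fw
Fragment 2: offset=12 data="HdN" -> buffer=????????????HdNfw
Fragment 3: offset=0 data="CUr" -> buffer=CUr?????????HdNfw
Fragment 4: offset=10 data="ne" -> buffer=CUr???????neHdNfw
Fragment 5: offset=3 data="Ex" -> buffer=CUrEx?????neHdNfw

Answer: CUrEx?????neHdNfw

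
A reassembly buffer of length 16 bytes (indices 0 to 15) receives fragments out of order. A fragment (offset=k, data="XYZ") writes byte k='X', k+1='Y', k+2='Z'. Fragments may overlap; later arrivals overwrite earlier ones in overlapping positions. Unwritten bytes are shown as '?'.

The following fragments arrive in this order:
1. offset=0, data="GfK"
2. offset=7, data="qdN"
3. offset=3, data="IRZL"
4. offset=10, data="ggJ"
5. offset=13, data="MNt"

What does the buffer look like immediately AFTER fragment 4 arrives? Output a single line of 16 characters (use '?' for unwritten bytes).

Fragment 1: offset=0 data="GfK" -> buffer=GfK?????????????
Fragment 2: offset=7 data="qdN" -> buffer=GfK????qdN??????
Fragment 3: offset=3 data="IRZL" -> buffer=GfKIRZLqdN??????
Fragment 4: offset=10 data="ggJ" -> buffer=GfKIRZLqdNggJ???

Answer: GfKIRZLqdNggJ???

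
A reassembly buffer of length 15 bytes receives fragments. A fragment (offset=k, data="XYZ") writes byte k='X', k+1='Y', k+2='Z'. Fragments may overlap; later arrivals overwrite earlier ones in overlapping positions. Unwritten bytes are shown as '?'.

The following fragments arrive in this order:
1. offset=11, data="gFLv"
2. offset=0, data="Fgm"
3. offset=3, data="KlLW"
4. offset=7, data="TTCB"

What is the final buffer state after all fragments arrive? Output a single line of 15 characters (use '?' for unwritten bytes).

Answer: FgmKlLWTTCBgFLv

Derivation:
Fragment 1: offset=11 data="gFLv" -> buffer=???????????gFLv
Fragment 2: offset=0 data="Fgm" -> buffer=Fgm????????gFLv
Fragment 3: offset=3 data="KlLW" -> buffer=FgmKlLW????gFLv
Fragment 4: offset=7 data="TTCB" -> buffer=FgmKlLWTTCBgFLv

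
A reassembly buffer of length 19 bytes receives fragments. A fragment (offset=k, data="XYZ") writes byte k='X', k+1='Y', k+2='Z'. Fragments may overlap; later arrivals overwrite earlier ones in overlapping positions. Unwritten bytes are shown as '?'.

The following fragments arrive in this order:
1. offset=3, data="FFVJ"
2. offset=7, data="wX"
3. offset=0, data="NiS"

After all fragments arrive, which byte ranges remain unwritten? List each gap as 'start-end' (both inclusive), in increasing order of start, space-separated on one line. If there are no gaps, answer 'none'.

Fragment 1: offset=3 len=4
Fragment 2: offset=7 len=2
Fragment 3: offset=0 len=3
Gaps: 9-18

Answer: 9-18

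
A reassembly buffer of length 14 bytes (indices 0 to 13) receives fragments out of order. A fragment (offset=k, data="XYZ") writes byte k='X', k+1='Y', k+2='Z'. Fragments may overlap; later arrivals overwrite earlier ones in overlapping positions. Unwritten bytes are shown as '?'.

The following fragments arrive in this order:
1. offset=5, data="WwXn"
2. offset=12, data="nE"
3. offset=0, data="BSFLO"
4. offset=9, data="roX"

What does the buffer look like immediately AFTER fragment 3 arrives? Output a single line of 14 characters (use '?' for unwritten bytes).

Fragment 1: offset=5 data="WwXn" -> buffer=?????WwXn?????
Fragment 2: offset=12 data="nE" -> buffer=?????WwXn???nE
Fragment 3: offset=0 data="BSFLO" -> buffer=BSFLOWwXn???nE

Answer: BSFLOWwXn???nE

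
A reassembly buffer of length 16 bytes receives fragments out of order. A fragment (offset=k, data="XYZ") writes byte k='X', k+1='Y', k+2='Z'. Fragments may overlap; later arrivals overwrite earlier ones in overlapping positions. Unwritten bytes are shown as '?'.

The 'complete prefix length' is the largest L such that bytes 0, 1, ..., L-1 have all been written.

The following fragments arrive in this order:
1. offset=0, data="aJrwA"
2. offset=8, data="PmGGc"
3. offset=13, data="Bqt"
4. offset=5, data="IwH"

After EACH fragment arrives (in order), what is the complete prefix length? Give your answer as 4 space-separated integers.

Fragment 1: offset=0 data="aJrwA" -> buffer=aJrwA??????????? -> prefix_len=5
Fragment 2: offset=8 data="PmGGc" -> buffer=aJrwA???PmGGc??? -> prefix_len=5
Fragment 3: offset=13 data="Bqt" -> buffer=aJrwA???PmGGcBqt -> prefix_len=5
Fragment 4: offset=5 data="IwH" -> buffer=aJrwAIwHPmGGcBqt -> prefix_len=16

Answer: 5 5 5 16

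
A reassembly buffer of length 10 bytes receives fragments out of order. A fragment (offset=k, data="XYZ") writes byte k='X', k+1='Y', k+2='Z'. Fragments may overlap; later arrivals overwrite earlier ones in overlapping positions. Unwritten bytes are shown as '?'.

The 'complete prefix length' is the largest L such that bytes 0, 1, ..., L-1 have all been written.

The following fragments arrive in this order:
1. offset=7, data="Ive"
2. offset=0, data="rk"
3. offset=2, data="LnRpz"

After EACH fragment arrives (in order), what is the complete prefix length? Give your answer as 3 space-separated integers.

Answer: 0 2 10

Derivation:
Fragment 1: offset=7 data="Ive" -> buffer=???????Ive -> prefix_len=0
Fragment 2: offset=0 data="rk" -> buffer=rk?????Ive -> prefix_len=2
Fragment 3: offset=2 data="LnRpz" -> buffer=rkLnRpzIve -> prefix_len=10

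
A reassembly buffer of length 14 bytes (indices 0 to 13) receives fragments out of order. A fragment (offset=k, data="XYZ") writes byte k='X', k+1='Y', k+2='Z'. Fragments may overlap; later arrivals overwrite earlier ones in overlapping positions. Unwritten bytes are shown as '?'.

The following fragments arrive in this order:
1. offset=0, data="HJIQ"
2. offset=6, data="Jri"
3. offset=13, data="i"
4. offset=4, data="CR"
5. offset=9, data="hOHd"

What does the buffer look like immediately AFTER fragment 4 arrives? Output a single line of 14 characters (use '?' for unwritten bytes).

Answer: HJIQCRJri????i

Derivation:
Fragment 1: offset=0 data="HJIQ" -> buffer=HJIQ??????????
Fragment 2: offset=6 data="Jri" -> buffer=HJIQ??Jri?????
Fragment 3: offset=13 data="i" -> buffer=HJIQ??Jri????i
Fragment 4: offset=4 data="CR" -> buffer=HJIQCRJri????i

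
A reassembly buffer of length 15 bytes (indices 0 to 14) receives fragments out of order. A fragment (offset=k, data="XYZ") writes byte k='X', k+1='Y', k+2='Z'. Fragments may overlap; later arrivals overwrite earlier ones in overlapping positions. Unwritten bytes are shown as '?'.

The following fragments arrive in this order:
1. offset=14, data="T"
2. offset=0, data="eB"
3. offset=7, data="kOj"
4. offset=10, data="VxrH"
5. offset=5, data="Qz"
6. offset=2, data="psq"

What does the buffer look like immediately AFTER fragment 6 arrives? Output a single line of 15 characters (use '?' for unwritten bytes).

Answer: eBpsqQzkOjVxrHT

Derivation:
Fragment 1: offset=14 data="T" -> buffer=??????????????T
Fragment 2: offset=0 data="eB" -> buffer=eB????????????T
Fragment 3: offset=7 data="kOj" -> buffer=eB?????kOj????T
Fragment 4: offset=10 data="VxrH" -> buffer=eB?????kOjVxrHT
Fragment 5: offset=5 data="Qz" -> buffer=eB???QzkOjVxrHT
Fragment 6: offset=2 data="psq" -> buffer=eBpsqQzkOjVxrHT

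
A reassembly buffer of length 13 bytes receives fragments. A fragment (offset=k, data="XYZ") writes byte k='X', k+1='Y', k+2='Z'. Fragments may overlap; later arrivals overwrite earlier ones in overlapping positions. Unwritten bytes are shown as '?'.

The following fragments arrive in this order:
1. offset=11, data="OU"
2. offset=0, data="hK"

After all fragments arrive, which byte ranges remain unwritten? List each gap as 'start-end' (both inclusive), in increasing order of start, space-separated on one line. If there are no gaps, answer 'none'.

Answer: 2-10

Derivation:
Fragment 1: offset=11 len=2
Fragment 2: offset=0 len=2
Gaps: 2-10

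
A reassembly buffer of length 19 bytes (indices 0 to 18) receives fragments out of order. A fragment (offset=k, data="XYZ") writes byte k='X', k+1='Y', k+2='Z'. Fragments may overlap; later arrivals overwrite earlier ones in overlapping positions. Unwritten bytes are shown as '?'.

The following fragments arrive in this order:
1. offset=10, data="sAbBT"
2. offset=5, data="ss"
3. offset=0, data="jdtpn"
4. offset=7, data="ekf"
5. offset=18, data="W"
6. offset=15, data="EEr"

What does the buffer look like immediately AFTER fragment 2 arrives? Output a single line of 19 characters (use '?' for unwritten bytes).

Fragment 1: offset=10 data="sAbBT" -> buffer=??????????sAbBT????
Fragment 2: offset=5 data="ss" -> buffer=?????ss???sAbBT????

Answer: ?????ss???sAbBT????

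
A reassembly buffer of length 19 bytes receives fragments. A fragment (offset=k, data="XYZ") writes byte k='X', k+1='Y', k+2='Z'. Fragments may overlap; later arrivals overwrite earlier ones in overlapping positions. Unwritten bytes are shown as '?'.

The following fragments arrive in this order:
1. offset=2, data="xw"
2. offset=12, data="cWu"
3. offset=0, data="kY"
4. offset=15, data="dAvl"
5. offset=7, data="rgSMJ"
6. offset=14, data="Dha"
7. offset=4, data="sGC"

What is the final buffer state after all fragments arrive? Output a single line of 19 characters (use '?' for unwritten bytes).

Answer: kYxwsGCrgSMJcWDhavl

Derivation:
Fragment 1: offset=2 data="xw" -> buffer=??xw???????????????
Fragment 2: offset=12 data="cWu" -> buffer=??xw????????cWu????
Fragment 3: offset=0 data="kY" -> buffer=kYxw????????cWu????
Fragment 4: offset=15 data="dAvl" -> buffer=kYxw????????cWudAvl
Fragment 5: offset=7 data="rgSMJ" -> buffer=kYxw???rgSMJcWudAvl
Fragment 6: offset=14 data="Dha" -> buffer=kYxw???rgSMJcWDhavl
Fragment 7: offset=4 data="sGC" -> buffer=kYxwsGCrgSMJcWDhavl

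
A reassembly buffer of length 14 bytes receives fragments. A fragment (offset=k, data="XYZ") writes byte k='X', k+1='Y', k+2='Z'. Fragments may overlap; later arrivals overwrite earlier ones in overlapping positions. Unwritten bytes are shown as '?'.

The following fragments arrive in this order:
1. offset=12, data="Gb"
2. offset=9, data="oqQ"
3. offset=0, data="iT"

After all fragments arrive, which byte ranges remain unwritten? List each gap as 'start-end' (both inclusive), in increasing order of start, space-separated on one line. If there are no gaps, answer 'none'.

Answer: 2-8

Derivation:
Fragment 1: offset=12 len=2
Fragment 2: offset=9 len=3
Fragment 3: offset=0 len=2
Gaps: 2-8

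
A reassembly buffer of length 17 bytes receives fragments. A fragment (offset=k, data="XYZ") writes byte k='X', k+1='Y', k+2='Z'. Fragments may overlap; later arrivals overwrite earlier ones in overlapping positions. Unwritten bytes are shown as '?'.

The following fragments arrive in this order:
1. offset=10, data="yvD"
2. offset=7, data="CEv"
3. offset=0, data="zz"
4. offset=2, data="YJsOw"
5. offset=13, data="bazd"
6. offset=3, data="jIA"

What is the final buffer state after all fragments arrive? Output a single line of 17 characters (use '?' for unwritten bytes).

Fragment 1: offset=10 data="yvD" -> buffer=??????????yvD????
Fragment 2: offset=7 data="CEv" -> buffer=???????CEvyvD????
Fragment 3: offset=0 data="zz" -> buffer=zz?????CEvyvD????
Fragment 4: offset=2 data="YJsOw" -> buffer=zzYJsOwCEvyvD????
Fragment 5: offset=13 data="bazd" -> buffer=zzYJsOwCEvyvDbazd
Fragment 6: offset=3 data="jIA" -> buffer=zzYjIAwCEvyvDbazd

Answer: zzYjIAwCEvyvDbazd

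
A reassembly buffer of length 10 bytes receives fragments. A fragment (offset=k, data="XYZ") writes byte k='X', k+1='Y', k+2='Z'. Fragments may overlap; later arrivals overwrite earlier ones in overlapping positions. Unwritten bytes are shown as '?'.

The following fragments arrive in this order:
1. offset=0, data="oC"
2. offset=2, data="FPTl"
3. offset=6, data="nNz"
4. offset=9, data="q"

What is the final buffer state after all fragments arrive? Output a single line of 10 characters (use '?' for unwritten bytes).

Answer: oCFPTlnNzq

Derivation:
Fragment 1: offset=0 data="oC" -> buffer=oC????????
Fragment 2: offset=2 data="FPTl" -> buffer=oCFPTl????
Fragment 3: offset=6 data="nNz" -> buffer=oCFPTlnNz?
Fragment 4: offset=9 data="q" -> buffer=oCFPTlnNzq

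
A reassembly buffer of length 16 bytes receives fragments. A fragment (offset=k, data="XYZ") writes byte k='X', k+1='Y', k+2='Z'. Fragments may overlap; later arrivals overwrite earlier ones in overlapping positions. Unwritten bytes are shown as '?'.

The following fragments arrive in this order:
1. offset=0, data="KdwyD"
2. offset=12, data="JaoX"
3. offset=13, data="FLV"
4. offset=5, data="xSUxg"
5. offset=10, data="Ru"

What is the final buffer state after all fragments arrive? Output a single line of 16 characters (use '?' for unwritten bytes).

Answer: KdwyDxSUxgRuJFLV

Derivation:
Fragment 1: offset=0 data="KdwyD" -> buffer=KdwyD???????????
Fragment 2: offset=12 data="JaoX" -> buffer=KdwyD???????JaoX
Fragment 3: offset=13 data="FLV" -> buffer=KdwyD???????JFLV
Fragment 4: offset=5 data="xSUxg" -> buffer=KdwyDxSUxg??JFLV
Fragment 5: offset=10 data="Ru" -> buffer=KdwyDxSUxgRuJFLV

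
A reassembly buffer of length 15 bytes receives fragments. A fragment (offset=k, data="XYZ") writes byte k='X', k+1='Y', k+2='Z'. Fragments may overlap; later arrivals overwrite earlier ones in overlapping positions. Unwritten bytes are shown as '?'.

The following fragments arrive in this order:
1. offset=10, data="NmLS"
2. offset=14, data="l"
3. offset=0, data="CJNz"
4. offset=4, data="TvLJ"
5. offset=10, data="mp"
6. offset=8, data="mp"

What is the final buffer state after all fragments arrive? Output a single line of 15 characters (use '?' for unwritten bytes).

Fragment 1: offset=10 data="NmLS" -> buffer=??????????NmLS?
Fragment 2: offset=14 data="l" -> buffer=??????????NmLSl
Fragment 3: offset=0 data="CJNz" -> buffer=CJNz??????NmLSl
Fragment 4: offset=4 data="TvLJ" -> buffer=CJNzTvLJ??NmLSl
Fragment 5: offset=10 data="mp" -> buffer=CJNzTvLJ??mpLSl
Fragment 6: offset=8 data="mp" -> buffer=CJNzTvLJmpmpLSl

Answer: CJNzTvLJmpmpLSl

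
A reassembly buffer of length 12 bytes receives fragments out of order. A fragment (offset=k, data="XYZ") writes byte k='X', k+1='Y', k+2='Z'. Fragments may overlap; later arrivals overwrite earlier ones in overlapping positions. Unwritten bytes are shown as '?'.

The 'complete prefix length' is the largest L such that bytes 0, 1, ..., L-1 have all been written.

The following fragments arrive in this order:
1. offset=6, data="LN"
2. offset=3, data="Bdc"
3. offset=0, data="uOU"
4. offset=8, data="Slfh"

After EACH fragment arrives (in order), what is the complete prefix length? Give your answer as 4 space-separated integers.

Fragment 1: offset=6 data="LN" -> buffer=??????LN???? -> prefix_len=0
Fragment 2: offset=3 data="Bdc" -> buffer=???BdcLN???? -> prefix_len=0
Fragment 3: offset=0 data="uOU" -> buffer=uOUBdcLN???? -> prefix_len=8
Fragment 4: offset=8 data="Slfh" -> buffer=uOUBdcLNSlfh -> prefix_len=12

Answer: 0 0 8 12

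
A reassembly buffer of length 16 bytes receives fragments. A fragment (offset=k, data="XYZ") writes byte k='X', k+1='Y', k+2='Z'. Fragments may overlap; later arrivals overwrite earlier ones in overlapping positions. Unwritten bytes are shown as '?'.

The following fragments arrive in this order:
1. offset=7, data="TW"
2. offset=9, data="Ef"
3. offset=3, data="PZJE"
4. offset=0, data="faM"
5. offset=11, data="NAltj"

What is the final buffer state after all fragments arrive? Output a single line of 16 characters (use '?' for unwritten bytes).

Fragment 1: offset=7 data="TW" -> buffer=???????TW???????
Fragment 2: offset=9 data="Ef" -> buffer=???????TWEf?????
Fragment 3: offset=3 data="PZJE" -> buffer=???PZJETWEf?????
Fragment 4: offset=0 data="faM" -> buffer=faMPZJETWEf?????
Fragment 5: offset=11 data="NAltj" -> buffer=faMPZJETWEfNAltj

Answer: faMPZJETWEfNAltj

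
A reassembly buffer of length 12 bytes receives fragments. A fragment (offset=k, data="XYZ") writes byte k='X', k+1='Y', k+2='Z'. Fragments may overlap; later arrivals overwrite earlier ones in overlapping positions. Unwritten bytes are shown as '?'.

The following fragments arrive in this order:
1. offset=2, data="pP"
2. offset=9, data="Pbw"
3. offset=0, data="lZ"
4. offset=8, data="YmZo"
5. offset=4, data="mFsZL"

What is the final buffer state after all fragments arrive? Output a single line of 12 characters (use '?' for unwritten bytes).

Fragment 1: offset=2 data="pP" -> buffer=??pP????????
Fragment 2: offset=9 data="Pbw" -> buffer=??pP?????Pbw
Fragment 3: offset=0 data="lZ" -> buffer=lZpP?????Pbw
Fragment 4: offset=8 data="YmZo" -> buffer=lZpP????YmZo
Fragment 5: offset=4 data="mFsZL" -> buffer=lZpPmFsZLmZo

Answer: lZpPmFsZLmZo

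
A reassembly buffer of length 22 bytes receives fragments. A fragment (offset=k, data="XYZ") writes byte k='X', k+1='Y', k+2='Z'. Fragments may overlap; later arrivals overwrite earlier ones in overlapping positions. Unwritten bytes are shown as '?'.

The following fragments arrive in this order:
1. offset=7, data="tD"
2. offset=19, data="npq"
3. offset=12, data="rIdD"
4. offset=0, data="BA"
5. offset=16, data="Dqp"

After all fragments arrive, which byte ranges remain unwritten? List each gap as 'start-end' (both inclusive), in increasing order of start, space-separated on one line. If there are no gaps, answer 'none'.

Fragment 1: offset=7 len=2
Fragment 2: offset=19 len=3
Fragment 3: offset=12 len=4
Fragment 4: offset=0 len=2
Fragment 5: offset=16 len=3
Gaps: 2-6 9-11

Answer: 2-6 9-11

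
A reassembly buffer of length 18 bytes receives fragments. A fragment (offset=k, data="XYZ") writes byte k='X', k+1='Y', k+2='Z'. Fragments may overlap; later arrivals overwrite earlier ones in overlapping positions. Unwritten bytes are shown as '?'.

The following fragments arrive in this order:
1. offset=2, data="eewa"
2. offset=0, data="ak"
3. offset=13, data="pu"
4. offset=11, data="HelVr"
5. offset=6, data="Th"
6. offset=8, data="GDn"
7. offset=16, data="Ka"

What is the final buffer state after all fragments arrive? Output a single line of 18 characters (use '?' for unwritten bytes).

Answer: akeewaThGDnHelVrKa

Derivation:
Fragment 1: offset=2 data="eewa" -> buffer=??eewa????????????
Fragment 2: offset=0 data="ak" -> buffer=akeewa????????????
Fragment 3: offset=13 data="pu" -> buffer=akeewa???????pu???
Fragment 4: offset=11 data="HelVr" -> buffer=akeewa?????HelVr??
Fragment 5: offset=6 data="Th" -> buffer=akeewaTh???HelVr??
Fragment 6: offset=8 data="GDn" -> buffer=akeewaThGDnHelVr??
Fragment 7: offset=16 data="Ka" -> buffer=akeewaThGDnHelVrKa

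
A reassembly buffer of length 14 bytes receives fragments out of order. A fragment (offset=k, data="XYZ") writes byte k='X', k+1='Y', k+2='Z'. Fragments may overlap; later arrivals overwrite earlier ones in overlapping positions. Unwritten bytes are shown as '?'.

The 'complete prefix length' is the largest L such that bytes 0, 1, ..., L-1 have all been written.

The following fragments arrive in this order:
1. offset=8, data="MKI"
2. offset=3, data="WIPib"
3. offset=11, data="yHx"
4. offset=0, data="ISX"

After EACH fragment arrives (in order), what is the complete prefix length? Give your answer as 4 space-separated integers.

Answer: 0 0 0 14

Derivation:
Fragment 1: offset=8 data="MKI" -> buffer=????????MKI??? -> prefix_len=0
Fragment 2: offset=3 data="WIPib" -> buffer=???WIPibMKI??? -> prefix_len=0
Fragment 3: offset=11 data="yHx" -> buffer=???WIPibMKIyHx -> prefix_len=0
Fragment 4: offset=0 data="ISX" -> buffer=ISXWIPibMKIyHx -> prefix_len=14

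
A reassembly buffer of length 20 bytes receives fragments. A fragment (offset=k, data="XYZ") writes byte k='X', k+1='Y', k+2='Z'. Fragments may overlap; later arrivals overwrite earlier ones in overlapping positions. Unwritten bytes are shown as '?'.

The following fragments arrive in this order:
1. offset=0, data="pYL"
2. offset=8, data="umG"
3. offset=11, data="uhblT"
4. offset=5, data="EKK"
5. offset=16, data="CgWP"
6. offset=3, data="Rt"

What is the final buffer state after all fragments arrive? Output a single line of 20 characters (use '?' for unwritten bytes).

Fragment 1: offset=0 data="pYL" -> buffer=pYL?????????????????
Fragment 2: offset=8 data="umG" -> buffer=pYL?????umG?????????
Fragment 3: offset=11 data="uhblT" -> buffer=pYL?????umGuhblT????
Fragment 4: offset=5 data="EKK" -> buffer=pYL??EKKumGuhblT????
Fragment 5: offset=16 data="CgWP" -> buffer=pYL??EKKumGuhblTCgWP
Fragment 6: offset=3 data="Rt" -> buffer=pYLRtEKKumGuhblTCgWP

Answer: pYLRtEKKumGuhblTCgWP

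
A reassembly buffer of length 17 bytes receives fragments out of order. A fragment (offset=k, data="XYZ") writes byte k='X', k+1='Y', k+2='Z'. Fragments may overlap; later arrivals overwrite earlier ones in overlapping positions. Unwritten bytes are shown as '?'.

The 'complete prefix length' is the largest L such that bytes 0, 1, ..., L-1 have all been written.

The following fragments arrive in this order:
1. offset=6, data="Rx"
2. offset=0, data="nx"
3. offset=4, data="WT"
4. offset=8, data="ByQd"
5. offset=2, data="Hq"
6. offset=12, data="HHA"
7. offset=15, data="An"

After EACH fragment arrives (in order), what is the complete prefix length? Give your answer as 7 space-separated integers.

Fragment 1: offset=6 data="Rx" -> buffer=??????Rx????????? -> prefix_len=0
Fragment 2: offset=0 data="nx" -> buffer=nx????Rx????????? -> prefix_len=2
Fragment 3: offset=4 data="WT" -> buffer=nx??WTRx????????? -> prefix_len=2
Fragment 4: offset=8 data="ByQd" -> buffer=nx??WTRxByQd????? -> prefix_len=2
Fragment 5: offset=2 data="Hq" -> buffer=nxHqWTRxByQd????? -> prefix_len=12
Fragment 6: offset=12 data="HHA" -> buffer=nxHqWTRxByQdHHA?? -> prefix_len=15
Fragment 7: offset=15 data="An" -> buffer=nxHqWTRxByQdHHAAn -> prefix_len=17

Answer: 0 2 2 2 12 15 17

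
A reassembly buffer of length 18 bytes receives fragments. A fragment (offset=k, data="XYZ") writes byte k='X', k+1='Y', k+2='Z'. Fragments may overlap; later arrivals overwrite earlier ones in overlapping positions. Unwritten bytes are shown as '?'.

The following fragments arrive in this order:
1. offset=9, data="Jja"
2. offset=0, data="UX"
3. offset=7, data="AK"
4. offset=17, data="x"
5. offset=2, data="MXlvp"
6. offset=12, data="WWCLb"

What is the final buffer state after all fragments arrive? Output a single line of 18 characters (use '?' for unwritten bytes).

Answer: UXMXlvpAKJjaWWCLbx

Derivation:
Fragment 1: offset=9 data="Jja" -> buffer=?????????Jja??????
Fragment 2: offset=0 data="UX" -> buffer=UX???????Jja??????
Fragment 3: offset=7 data="AK" -> buffer=UX?????AKJja??????
Fragment 4: offset=17 data="x" -> buffer=UX?????AKJja?????x
Fragment 5: offset=2 data="MXlvp" -> buffer=UXMXlvpAKJja?????x
Fragment 6: offset=12 data="WWCLb" -> buffer=UXMXlvpAKJjaWWCLbx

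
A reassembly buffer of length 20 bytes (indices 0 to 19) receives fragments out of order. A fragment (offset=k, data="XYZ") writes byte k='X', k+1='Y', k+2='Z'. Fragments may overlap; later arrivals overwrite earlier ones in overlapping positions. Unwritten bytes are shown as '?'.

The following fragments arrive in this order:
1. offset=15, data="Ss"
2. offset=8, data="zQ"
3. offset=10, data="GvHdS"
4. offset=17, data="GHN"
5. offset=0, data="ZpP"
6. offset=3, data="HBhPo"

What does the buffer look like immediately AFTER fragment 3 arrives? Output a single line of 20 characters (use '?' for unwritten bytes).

Fragment 1: offset=15 data="Ss" -> buffer=???????????????Ss???
Fragment 2: offset=8 data="zQ" -> buffer=????????zQ?????Ss???
Fragment 3: offset=10 data="GvHdS" -> buffer=????????zQGvHdSSs???

Answer: ????????zQGvHdSSs???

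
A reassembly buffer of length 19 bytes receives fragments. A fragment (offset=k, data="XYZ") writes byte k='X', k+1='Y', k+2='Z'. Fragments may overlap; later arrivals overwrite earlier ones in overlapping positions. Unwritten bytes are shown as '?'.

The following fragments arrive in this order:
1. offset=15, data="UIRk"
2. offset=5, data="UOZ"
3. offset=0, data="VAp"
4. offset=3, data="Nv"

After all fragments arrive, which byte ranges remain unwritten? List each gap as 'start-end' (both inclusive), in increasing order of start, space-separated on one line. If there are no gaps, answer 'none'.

Answer: 8-14

Derivation:
Fragment 1: offset=15 len=4
Fragment 2: offset=5 len=3
Fragment 3: offset=0 len=3
Fragment 4: offset=3 len=2
Gaps: 8-14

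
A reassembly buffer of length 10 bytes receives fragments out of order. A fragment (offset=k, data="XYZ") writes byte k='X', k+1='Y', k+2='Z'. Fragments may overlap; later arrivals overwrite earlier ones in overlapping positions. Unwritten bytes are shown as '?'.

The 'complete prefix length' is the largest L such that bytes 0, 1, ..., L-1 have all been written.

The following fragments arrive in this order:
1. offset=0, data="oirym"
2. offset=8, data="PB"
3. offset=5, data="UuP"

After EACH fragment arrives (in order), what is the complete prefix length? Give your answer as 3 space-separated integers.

Answer: 5 5 10

Derivation:
Fragment 1: offset=0 data="oirym" -> buffer=oirym????? -> prefix_len=5
Fragment 2: offset=8 data="PB" -> buffer=oirym???PB -> prefix_len=5
Fragment 3: offset=5 data="UuP" -> buffer=oirymUuPPB -> prefix_len=10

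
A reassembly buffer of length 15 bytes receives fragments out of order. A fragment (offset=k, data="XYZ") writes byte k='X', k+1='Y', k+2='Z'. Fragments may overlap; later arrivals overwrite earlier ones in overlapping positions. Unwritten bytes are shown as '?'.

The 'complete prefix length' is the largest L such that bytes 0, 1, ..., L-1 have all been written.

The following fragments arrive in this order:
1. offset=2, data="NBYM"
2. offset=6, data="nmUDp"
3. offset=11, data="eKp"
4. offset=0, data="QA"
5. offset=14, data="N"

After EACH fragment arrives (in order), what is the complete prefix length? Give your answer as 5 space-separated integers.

Fragment 1: offset=2 data="NBYM" -> buffer=??NBYM????????? -> prefix_len=0
Fragment 2: offset=6 data="nmUDp" -> buffer=??NBYMnmUDp???? -> prefix_len=0
Fragment 3: offset=11 data="eKp" -> buffer=??NBYMnmUDpeKp? -> prefix_len=0
Fragment 4: offset=0 data="QA" -> buffer=QANBYMnmUDpeKp? -> prefix_len=14
Fragment 5: offset=14 data="N" -> buffer=QANBYMnmUDpeKpN -> prefix_len=15

Answer: 0 0 0 14 15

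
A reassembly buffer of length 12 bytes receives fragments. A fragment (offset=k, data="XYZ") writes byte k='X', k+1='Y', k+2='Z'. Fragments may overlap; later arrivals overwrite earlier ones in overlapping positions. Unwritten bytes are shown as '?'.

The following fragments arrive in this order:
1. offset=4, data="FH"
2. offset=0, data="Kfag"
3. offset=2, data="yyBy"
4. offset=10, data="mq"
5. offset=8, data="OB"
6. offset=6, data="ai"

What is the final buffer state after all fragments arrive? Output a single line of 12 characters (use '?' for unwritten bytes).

Fragment 1: offset=4 data="FH" -> buffer=????FH??????
Fragment 2: offset=0 data="Kfag" -> buffer=KfagFH??????
Fragment 3: offset=2 data="yyBy" -> buffer=KfyyBy??????
Fragment 4: offset=10 data="mq" -> buffer=KfyyBy????mq
Fragment 5: offset=8 data="OB" -> buffer=KfyyBy??OBmq
Fragment 6: offset=6 data="ai" -> buffer=KfyyByaiOBmq

Answer: KfyyByaiOBmq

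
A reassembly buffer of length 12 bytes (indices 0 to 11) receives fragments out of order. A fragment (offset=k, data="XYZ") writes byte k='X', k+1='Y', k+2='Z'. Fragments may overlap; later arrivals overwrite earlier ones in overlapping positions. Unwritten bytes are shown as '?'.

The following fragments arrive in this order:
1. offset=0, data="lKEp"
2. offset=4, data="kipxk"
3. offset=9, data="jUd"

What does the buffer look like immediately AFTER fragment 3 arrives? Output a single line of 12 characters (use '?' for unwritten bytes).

Fragment 1: offset=0 data="lKEp" -> buffer=lKEp????????
Fragment 2: offset=4 data="kipxk" -> buffer=lKEpkipxk???
Fragment 3: offset=9 data="jUd" -> buffer=lKEpkipxkjUd

Answer: lKEpkipxkjUd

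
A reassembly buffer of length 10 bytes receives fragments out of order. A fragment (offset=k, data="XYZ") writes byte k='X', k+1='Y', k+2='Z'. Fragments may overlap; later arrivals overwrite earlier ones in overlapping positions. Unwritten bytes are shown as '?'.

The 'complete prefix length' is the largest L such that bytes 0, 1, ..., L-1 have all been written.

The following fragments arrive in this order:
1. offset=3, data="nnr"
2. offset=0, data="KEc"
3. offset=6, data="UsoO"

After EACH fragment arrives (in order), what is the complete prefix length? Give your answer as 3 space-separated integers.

Answer: 0 6 10

Derivation:
Fragment 1: offset=3 data="nnr" -> buffer=???nnr???? -> prefix_len=0
Fragment 2: offset=0 data="KEc" -> buffer=KEcnnr???? -> prefix_len=6
Fragment 3: offset=6 data="UsoO" -> buffer=KEcnnrUsoO -> prefix_len=10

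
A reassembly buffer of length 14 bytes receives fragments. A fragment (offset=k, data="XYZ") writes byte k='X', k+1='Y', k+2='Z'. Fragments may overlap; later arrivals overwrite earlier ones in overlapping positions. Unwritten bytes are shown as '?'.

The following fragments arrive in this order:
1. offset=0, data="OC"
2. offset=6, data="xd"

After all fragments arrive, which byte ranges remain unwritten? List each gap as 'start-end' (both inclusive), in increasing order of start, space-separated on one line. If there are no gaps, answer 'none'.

Answer: 2-5 8-13

Derivation:
Fragment 1: offset=0 len=2
Fragment 2: offset=6 len=2
Gaps: 2-5 8-13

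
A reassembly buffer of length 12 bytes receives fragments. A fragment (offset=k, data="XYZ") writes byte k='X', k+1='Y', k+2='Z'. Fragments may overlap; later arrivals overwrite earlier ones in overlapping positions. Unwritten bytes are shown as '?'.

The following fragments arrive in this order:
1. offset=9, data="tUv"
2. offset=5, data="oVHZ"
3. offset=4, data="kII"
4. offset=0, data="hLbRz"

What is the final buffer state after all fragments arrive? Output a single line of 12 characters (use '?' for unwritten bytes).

Fragment 1: offset=9 data="tUv" -> buffer=?????????tUv
Fragment 2: offset=5 data="oVHZ" -> buffer=?????oVHZtUv
Fragment 3: offset=4 data="kII" -> buffer=????kIIHZtUv
Fragment 4: offset=0 data="hLbRz" -> buffer=hLbRzIIHZtUv

Answer: hLbRzIIHZtUv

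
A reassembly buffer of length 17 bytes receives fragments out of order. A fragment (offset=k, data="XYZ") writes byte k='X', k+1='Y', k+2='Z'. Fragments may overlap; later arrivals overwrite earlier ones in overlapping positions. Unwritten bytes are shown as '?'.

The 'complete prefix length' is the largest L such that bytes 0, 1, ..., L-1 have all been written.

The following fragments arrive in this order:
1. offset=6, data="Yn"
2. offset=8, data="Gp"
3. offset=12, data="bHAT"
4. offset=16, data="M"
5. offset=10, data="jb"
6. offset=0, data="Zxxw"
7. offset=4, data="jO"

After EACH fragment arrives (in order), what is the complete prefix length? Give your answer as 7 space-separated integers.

Answer: 0 0 0 0 0 4 17

Derivation:
Fragment 1: offset=6 data="Yn" -> buffer=??????Yn????????? -> prefix_len=0
Fragment 2: offset=8 data="Gp" -> buffer=??????YnGp??????? -> prefix_len=0
Fragment 3: offset=12 data="bHAT" -> buffer=??????YnGp??bHAT? -> prefix_len=0
Fragment 4: offset=16 data="M" -> buffer=??????YnGp??bHATM -> prefix_len=0
Fragment 5: offset=10 data="jb" -> buffer=??????YnGpjbbHATM -> prefix_len=0
Fragment 6: offset=0 data="Zxxw" -> buffer=Zxxw??YnGpjbbHATM -> prefix_len=4
Fragment 7: offset=4 data="jO" -> buffer=ZxxwjOYnGpjbbHATM -> prefix_len=17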